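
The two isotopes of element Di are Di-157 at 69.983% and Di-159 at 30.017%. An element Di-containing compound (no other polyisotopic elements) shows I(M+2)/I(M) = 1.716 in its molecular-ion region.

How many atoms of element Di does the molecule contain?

For n independent Di atoms, I(M+2)/I(M) = n · (abundance Di-159) / (abundance Di-157) = n · 0.30017/0.69983.
n = 1.716 × 0.69983/0.30017 = 4.00 ≈ 4

4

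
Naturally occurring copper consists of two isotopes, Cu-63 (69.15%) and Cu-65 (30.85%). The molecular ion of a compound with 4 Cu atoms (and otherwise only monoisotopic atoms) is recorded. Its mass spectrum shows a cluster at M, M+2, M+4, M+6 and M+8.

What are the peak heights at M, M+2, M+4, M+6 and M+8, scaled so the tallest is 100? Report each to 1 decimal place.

56.0 : 100.0 : 66.9 : 19.9 : 2.2

Each Cu atom is independently Cu-63 (p = 0.6915) or Cu-65 (q = 0.3085); the cluster is the binomial expansion (p + q)^4.
P(M) = 0.6915^4 = 0.228649
P(M+2) = 4 × 0.6915^3 × 0.3085^1 = 0.408030
P(M+4) = 6 × 0.6915^2 × 0.3085^2 = 0.273052
P(M+6) = 4 × 0.6915^1 × 0.3085^3 = 0.081212
P(M+8) = 0.3085^4 = 0.009058
The M+2 peak is largest (0.408030); scaling to 100 gives 56.0 : 100.0 : 66.9 : 19.9 : 2.2.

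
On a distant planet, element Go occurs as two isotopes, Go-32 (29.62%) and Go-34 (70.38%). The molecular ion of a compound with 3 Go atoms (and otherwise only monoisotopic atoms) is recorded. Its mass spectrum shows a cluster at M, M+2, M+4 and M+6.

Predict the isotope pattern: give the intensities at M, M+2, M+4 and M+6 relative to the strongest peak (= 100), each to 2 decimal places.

The 3 Go atoms are independent, so intensities follow the terms of (0.2962 + 0.7038)^3.
P(M) = 0.2962^3 = 0.025987
P(M+2) = 3 × 0.2962^2 × 0.7038^1 = 0.185242
P(M+4) = 3 × 0.2962^1 × 0.7038^2 = 0.440154
P(M+6) = 0.7038^3 = 0.348616
The M+4 peak is largest (0.440154); scaling to 100 gives 5.90 : 42.09 : 100.00 : 79.20.

5.90 : 42.09 : 100.00 : 79.20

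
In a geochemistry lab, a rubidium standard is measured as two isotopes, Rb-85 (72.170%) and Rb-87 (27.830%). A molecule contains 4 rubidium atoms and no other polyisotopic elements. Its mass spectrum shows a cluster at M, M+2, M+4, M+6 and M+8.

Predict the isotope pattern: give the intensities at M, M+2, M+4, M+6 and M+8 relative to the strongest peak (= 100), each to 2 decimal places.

64.83 : 100.00 : 57.84 : 14.87 : 1.43

Each Rb atom is independently Rb-85 (p = 0.72170) or Rb-87 (q = 0.27830); the cluster is the binomial expansion (p + q)^4.
P(M) = 0.72170^4 = 0.271286
P(M+2) = 4 × 0.72170^3 × 0.27830^1 = 0.418450
P(M+4) = 6 × 0.72170^2 × 0.27830^2 = 0.242042
P(M+6) = 4 × 0.72170^1 × 0.27830^3 = 0.062224
P(M+8) = 0.27830^4 = 0.005999
The M+2 peak is largest (0.418450); scaling to 100 gives 64.83 : 100.00 : 57.84 : 14.87 : 1.43.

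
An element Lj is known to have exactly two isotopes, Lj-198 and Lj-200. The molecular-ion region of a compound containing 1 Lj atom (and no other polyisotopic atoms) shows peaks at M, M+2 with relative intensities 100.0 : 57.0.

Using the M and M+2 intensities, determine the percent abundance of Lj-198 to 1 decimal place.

If p is the fraction of Lj that is Lj-198, then I(M+2)/I(M) = [C(1,1)·p^0·(1−p)] / p^1 = 1·(1−p)/p = 57.0/100.0 = 0.5700
(1−p)/p = 0.5700/1 = 0.5700  ⇒  p = 1/(1 + 0.5700) = 0.6369
Lj-198: 63.7%, Lj-200: 36.3%.

63.7%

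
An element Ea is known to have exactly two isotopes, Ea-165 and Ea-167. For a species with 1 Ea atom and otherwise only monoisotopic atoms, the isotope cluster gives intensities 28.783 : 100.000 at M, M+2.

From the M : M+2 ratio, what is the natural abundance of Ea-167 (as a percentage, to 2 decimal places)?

Let p = fractional abundance of Ea-165. I(M+2)/I(M) = [C(1,1)·p^0·(1−p)] / p^1 = 1·(1−p)/p = 100.000/28.783 = 3.4743
(1−p)/p = 3.4743/1 = 3.4743  ⇒  p = 1/(1 + 3.4743) = 0.2235
Ea-165: 22.35%, Ea-167: 77.65%.

77.65%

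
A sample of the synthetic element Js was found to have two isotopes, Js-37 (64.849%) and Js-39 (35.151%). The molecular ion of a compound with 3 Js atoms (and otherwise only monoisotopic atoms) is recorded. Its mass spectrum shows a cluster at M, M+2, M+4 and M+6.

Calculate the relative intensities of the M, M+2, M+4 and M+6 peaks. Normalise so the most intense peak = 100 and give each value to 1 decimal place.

Each Js atom is independently Js-37 (p = 0.64849) or Js-39 (q = 0.35151); the cluster is the binomial expansion (p + q)^3.
P(M) = 0.64849^3 = 0.272716
P(M+2) = 3 × 0.64849^2 × 0.35151^1 = 0.443471
P(M+4) = 3 × 0.64849^1 × 0.35151^2 = 0.240381
P(M+6) = 0.35151^3 = 0.043432
The M+2 peak is largest (0.443471); scaling to 100 gives 61.5 : 100.0 : 54.2 : 9.8.

61.5 : 100.0 : 54.2 : 9.8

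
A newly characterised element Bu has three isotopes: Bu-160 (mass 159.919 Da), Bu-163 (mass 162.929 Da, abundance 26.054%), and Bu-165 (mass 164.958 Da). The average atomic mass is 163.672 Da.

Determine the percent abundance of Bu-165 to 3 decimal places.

Let x and y be the fractions of Bu-160 and Bu-165. Then x + y = 1 − 0.26054 = 0.73946 and 159.919x + 164.958y = 163.672 − 0.26054×162.929 = 121.22247834.
Substituting: 159.919x + 164.958(0.73946 − x) = 121.22247834
(159.919 − 164.958)x = -0.75736434  ⇒  x = 0.15030, y = 0.58916
Bu-160: 15.030%, Bu-165: 58.916%.

58.916%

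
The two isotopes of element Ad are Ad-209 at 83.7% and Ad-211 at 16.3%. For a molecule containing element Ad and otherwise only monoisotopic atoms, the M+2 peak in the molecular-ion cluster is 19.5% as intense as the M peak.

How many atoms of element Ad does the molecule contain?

With n Ad atoms, P(M+2)/P(M) = C(n,1)·p^(n−1)q / p^n = n·q/p = n · 0.163/0.837.
n = 0.195 × 0.837/0.163 = 1.00 ≈ 1

1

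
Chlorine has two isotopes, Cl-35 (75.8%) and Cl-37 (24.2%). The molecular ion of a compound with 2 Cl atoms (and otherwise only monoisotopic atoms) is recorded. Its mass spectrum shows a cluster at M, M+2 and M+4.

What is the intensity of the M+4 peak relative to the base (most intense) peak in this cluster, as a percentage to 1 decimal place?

10.2%

(0.758 + 0.242)^2 gives M 0.5746, M+2 0.3669, M+4 0.0586; the largest is M.
P(M) = C(2,0) × 0.758^2 × 0.242^0 = 1 × 0.574564 × 1.0000 = 0.574564 (base)
P(M+4) = C(2,2) × 0.758^0 × 0.242^2 = 1 × 1.0000 × 0.058564 = 0.058564
Relative intensity = 0.058564 / 0.574564 × 100 = 10.2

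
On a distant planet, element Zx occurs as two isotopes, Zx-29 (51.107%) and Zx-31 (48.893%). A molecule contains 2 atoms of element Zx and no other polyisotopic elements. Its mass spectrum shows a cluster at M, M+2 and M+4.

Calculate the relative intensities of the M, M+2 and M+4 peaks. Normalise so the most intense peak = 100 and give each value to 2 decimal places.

Each Zx atom is independently Zx-29 (p = 0.51107) or Zx-31 (q = 0.48893); the cluster is the binomial expansion (p + q)^2.
P(M) = 0.51107^2 = 0.261193
P(M+2) = 2 × 0.51107^1 × 0.48893^1 = 0.499755
P(M+4) = 0.48893^2 = 0.239053
The M+2 peak is largest (0.499755); scaling to 100 gives 52.26 : 100.00 : 47.83.

52.26 : 100.00 : 47.83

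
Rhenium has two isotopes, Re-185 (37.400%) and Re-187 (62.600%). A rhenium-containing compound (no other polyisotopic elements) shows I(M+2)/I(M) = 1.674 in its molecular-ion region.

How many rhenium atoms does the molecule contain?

1

For n independent Re atoms, I(M+2)/I(M) = n · (abundance Re-187) / (abundance Re-185) = n · 0.62600/0.37400.
n = 1.674 × 0.37400/0.62600 = 1.00 ≈ 1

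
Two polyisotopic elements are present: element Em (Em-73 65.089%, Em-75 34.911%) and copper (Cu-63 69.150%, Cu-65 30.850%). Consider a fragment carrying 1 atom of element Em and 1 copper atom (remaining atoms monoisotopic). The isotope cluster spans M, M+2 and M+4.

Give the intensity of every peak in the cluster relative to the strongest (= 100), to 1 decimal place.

Element Em pattern (n=1): 0.65089 : 0.34911
Copper pattern (n=1): 0.6915 : 0.3085
Convolve the two distributions (both contribute in 2-u steps):
  M: 0.65089×0.6915 = 0.450090
  M+2: 0.65089×0.3085 + 0.34911×0.6915 = 0.442209
  M+4: 0.34911×0.3085 = 0.107700
Scale to base peak (0.450090) = 100: 100.0 : 98.2 : 23.9

100.0 : 98.2 : 23.9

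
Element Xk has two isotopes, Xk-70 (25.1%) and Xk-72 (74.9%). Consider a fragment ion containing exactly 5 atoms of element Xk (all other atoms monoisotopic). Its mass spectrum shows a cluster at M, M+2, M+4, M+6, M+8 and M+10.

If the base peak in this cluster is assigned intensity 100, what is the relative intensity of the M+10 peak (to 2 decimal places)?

Term probabilities: M 0.0010, M+2 0.0149, M+4 0.0887, M+6 0.2647, M+8 0.3950, M+10 0.2357. Base peak = M+8.
P(M+8) = C(5,4) × 0.251^1 × 0.749^4 = 5 × 0.2510 × 0.31472212 = 0.394976 (base)
P(M+10) = C(5,5) × 0.251^0 × 0.749^5 = 1 × 1.0000 × 0.23572687 = 0.235727
Relative intensity = 0.235727 / 0.394976 × 100 = 59.68

59.68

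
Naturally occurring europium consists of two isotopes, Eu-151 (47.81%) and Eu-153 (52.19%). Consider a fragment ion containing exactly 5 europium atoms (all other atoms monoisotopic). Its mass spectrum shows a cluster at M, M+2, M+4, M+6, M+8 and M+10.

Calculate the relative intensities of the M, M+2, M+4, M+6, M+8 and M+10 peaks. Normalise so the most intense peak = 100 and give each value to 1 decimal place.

Expanding (0.4781 + 0.5219)^5:
P(M) = 0.4781^5 = 0.024980
P(M+2) = 5 × 0.4781^4 × 0.5219^1 = 0.136343
P(M+4) = 10 × 0.4781^3 × 0.5219^2 = 0.297667
P(M+6) = 10 × 0.4781^2 × 0.5219^3 = 0.324937
P(M+8) = 5 × 0.4781^1 × 0.5219^4 = 0.177353
P(M+10) = 0.5219^5 = 0.038720
The M+6 peak is largest (0.324937); scaling to 100 gives 7.7 : 42.0 : 91.6 : 100.0 : 54.6 : 11.9.

7.7 : 42.0 : 91.6 : 100.0 : 54.6 : 11.9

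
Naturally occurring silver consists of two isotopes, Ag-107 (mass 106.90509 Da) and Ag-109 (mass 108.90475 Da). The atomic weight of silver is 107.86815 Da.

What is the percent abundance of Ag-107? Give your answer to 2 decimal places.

51.84%

Let x be the fractional abundance of Ag-107; then Ag-109 has abundance 1 − x.
106.90509·x + 108.90475·(1 − x) = 107.86815
(106.90509 − 108.90475)·x = 107.86815 − 108.90475
x = -1.03660 / -1.99966 = 0.51839 → 51.84% Ag-107, 48.16% Ag-109.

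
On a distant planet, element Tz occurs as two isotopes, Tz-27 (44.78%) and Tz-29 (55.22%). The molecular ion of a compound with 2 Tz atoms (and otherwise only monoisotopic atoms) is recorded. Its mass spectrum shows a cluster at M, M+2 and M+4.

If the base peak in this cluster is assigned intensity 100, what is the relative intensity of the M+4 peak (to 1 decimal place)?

61.7

(0.4478 + 0.5522)^2 gives M 0.2005, M+2 0.4946, M+4 0.3049; the largest is M+2.
P(M+2) = C(2,1) × 0.4478^1 × 0.5522^1 = 2 × 0.4478 × 0.5522 = 0.494550 (base)
P(M+4) = C(2,2) × 0.4478^0 × 0.5522^2 = 1 × 1.0000 × 0.30492484 = 0.304925
Relative intensity = 0.304925 / 0.494550 × 100 = 61.7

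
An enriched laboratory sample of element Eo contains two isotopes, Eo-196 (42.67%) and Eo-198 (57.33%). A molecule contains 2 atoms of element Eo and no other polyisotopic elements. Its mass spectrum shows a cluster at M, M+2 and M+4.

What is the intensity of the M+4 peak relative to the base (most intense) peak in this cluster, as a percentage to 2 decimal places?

67.18%

(0.4267 + 0.5733)^2 gives M 0.1821, M+2 0.4893, M+4 0.3287; the largest is M+2.
P(M+2) = C(2,1) × 0.4267^1 × 0.5733^1 = 2 × 0.4267 × 0.5733 = 0.489254 (base)
P(M+4) = C(2,2) × 0.4267^0 × 0.5733^2 = 1 × 1.0000 × 0.32867289 = 0.328673
Relative intensity = 0.328673 / 0.489254 × 100 = 67.18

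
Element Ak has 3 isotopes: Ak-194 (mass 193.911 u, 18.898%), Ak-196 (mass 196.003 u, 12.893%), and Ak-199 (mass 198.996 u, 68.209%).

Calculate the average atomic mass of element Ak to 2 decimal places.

197.65 u

Average mass = Σ (abundance × isotope mass) = 0.18898 × 193.911 + 0.12893 × 196.003 + 0.68209 × 198.996
= 36.6453 + 25.2707 + 135.7332 = 197.6492 u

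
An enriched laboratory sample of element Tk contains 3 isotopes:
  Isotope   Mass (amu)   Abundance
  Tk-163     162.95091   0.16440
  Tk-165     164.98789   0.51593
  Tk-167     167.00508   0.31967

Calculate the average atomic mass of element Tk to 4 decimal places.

Ar = Σ fᵢ·mᵢ = 0.16440 × 162.95091 + 0.51593 × 164.98789 + 0.31967 × 167.00508
= 26.789130 + 85.122202 + 53.386514 = 165.297846 amu

165.2978 amu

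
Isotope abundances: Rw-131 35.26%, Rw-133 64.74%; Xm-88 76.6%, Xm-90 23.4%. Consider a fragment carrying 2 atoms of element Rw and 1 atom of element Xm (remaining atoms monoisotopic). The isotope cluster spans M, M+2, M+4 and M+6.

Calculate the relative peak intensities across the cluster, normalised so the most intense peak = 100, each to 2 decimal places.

Element Rw pattern (n=2): 0.12432676 : 0.45654648 : 0.41912676
Element Xm pattern (n=1): 0.7660 : 0.2340
Convolve the two distributions (both contribute in 2-u steps):
  M: 0.12432676×0.7660 = 0.095234
  M+2: 0.12432676×0.2340 + 0.45654648×0.7660 = 0.378807
  M+4: 0.45654648×0.2340 + 0.41912676×0.7660 = 0.427883
  M+6: 0.41912676×0.2340 = 0.098076
Scale to base peak (0.427883) = 100: 22.26 : 88.53 : 100.00 : 22.92

22.26 : 88.53 : 100.00 : 22.92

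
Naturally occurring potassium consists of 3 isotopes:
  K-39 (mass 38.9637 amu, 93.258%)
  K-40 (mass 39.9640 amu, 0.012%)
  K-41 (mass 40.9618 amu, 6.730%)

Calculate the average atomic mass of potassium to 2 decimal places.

39.10 amu

Ar = Σ fᵢ·mᵢ = 0.93258 × 38.9637 + 0.00012 × 39.9640 + 0.06730 × 40.9618
= 36.33677 + 0.00480 + 2.75673 = 39.09830 amu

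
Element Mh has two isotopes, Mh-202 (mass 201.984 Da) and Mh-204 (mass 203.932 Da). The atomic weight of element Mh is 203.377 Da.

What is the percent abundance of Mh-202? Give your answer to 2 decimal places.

Writing the weighted mean with unknown fraction x of Mh-202:
201.984·x + 203.932·(1 − x) = 203.377
(201.984 − 203.932)·x = 203.377 − 203.932
x = -0.555 / -1.948 = 0.28491 → 28.49% Mh-202, 71.51% Mh-204.

28.49%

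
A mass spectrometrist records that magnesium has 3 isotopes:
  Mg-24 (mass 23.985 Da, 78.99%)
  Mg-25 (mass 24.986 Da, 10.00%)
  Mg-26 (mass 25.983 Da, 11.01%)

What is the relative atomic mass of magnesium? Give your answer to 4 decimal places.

The abundance-weighted mean is 0.7899 × 23.985 + 0.1000 × 24.986 + 0.1101 × 25.983
= 18.94575 + 2.49860 + 2.86073 = 24.30508 Da

24.3051 Da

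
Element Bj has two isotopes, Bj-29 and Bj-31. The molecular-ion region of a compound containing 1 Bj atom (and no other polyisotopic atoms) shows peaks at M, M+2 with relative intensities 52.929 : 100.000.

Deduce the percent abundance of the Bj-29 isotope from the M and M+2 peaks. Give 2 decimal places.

34.61%

Write p for the Bj-29 fraction. I(M+2)/I(M) = [C(1,1)·p^0·(1−p)] / p^1 = 1·(1−p)/p = 100.000/52.929 = 1.8893
(1−p)/p = 1.8893/1 = 1.8893  ⇒  p = 1/(1 + 1.8893) = 0.3461
Bj-29: 34.61%, Bj-31: 65.39%.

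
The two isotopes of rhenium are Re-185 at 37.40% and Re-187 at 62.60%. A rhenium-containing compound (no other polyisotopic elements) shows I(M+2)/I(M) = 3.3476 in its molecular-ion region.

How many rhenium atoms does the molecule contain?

2

With n Re atoms, P(M+2)/P(M) = C(n,1)·p^(n−1)q / p^n = n·q/p = n · 0.6260/0.3740.
n = 3.3476 × 0.3740/0.6260 = 2.00 ≈ 2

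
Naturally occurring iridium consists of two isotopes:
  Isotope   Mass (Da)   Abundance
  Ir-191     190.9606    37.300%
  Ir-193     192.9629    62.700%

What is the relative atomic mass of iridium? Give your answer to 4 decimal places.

The abundance-weighted mean is 0.37300 × 190.9606 + 0.62700 × 192.9629
= 71.22830 + 120.98774 = 192.21604 Da

192.2160 Da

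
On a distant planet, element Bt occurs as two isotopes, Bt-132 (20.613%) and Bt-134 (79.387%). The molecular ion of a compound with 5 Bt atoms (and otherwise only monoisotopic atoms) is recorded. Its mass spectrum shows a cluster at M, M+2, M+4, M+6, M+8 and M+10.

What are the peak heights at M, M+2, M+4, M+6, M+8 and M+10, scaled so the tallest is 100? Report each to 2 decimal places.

0.09 : 1.75 : 13.48 : 51.93 : 100.00 : 77.03

Expanding (0.20613 + 0.79387)^5:
P(M) = 0.20613^5 = 0.000372
P(M+2) = 5 × 0.20613^4 × 0.79387^1 = 0.007166
P(M+4) = 10 × 0.20613^3 × 0.79387^2 = 0.055198
P(M+6) = 10 × 0.20613^2 × 0.79387^3 = 0.212584
P(M+8) = 5 × 0.20613^1 × 0.79387^4 = 0.409363
P(M+10) = 0.79387^5 = 0.315317
The M+8 peak is largest (0.409363); scaling to 100 gives 0.09 : 1.75 : 13.48 : 51.93 : 100.00 : 77.03.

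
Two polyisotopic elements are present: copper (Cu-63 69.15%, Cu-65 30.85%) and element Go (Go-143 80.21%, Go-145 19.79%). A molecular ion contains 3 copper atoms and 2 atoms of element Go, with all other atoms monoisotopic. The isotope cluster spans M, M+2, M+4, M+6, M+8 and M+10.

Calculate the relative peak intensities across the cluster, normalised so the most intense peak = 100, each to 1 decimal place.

Copper pattern (n=3): 0.33065611 : 0.44254842 : 0.19743483 : 0.02936064
Element Go pattern (n=2): 0.64336441 : 0.31747118 : 0.03916441
Convolve the two distributions (both contribute in 2-u steps):
  M: 0.33065611×0.64336441 = 0.212732
  M+2: 0.33065611×0.31747118 + 0.44254842×0.64336441 = 0.389694
  M+4: 0.33065611×0.03916441 + 0.44254842×0.31747118 + 0.19743483×0.64336441 = 0.280469
  M+6: 0.44254842×0.03916441 + 0.19743483×0.31747118 + 0.02936064×0.64336441 = 0.098902
  M+8: 0.19743483×0.03916441 + 0.02936064×0.31747118 = 0.017054
  M+10: 0.02936064×0.03916441 = 0.001150
Scale to base peak (0.389694) = 100: 54.6 : 100.0 : 72.0 : 25.4 : 4.4 : 0.3

54.6 : 100.0 : 72.0 : 25.4 : 4.4 : 0.3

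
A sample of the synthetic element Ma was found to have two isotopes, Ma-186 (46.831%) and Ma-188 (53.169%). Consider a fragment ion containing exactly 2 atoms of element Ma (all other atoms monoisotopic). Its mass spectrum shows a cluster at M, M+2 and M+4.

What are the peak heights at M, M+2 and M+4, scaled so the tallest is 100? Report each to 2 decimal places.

Each Ma atom is independently Ma-186 (p = 0.46831) or Ma-188 (q = 0.53169); the cluster is the binomial expansion (p + q)^2.
P(M) = 0.46831^2 = 0.219314
P(M+2) = 2 × 0.46831^1 × 0.53169^1 = 0.497991
P(M+4) = 0.53169^2 = 0.282694
The M+2 peak is largest (0.497991); scaling to 100 gives 44.04 : 100.00 : 56.77.

44.04 : 100.00 : 56.77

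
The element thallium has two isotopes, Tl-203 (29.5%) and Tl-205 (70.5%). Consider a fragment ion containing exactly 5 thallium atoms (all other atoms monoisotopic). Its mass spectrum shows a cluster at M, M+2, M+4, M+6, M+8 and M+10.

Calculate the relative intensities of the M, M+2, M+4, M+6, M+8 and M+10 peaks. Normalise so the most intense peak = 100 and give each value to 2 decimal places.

0.61 : 7.33 : 35.02 : 83.69 : 100.00 : 47.80

Expanding (0.295 + 0.705)^5:
P(M) = 0.295^5 = 0.002234
P(M+2) = 5 × 0.295^4 × 0.705^1 = 0.026696
P(M+4) = 10 × 0.295^3 × 0.705^2 = 0.127598
P(M+6) = 10 × 0.295^2 × 0.705^3 = 0.304938
P(M+8) = 5 × 0.295^1 × 0.705^4 = 0.364375
P(M+10) = 0.705^5 = 0.174159
The M+8 peak is largest (0.364375); scaling to 100 gives 0.61 : 7.33 : 35.02 : 83.69 : 100.00 : 47.80.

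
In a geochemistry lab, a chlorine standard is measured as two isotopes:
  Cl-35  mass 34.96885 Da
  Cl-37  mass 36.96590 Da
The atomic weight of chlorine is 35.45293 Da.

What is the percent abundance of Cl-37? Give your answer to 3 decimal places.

Writing the weighted mean with unknown fraction x of Cl-35:
34.96885·x + 36.96590·(1 − x) = 35.45293
(34.96885 − 36.96590)·x = 35.45293 − 36.96590
x = -1.51297 / -1.99705 = 0.75760 → 75.760% Cl-35, 24.240% Cl-37.

24.240%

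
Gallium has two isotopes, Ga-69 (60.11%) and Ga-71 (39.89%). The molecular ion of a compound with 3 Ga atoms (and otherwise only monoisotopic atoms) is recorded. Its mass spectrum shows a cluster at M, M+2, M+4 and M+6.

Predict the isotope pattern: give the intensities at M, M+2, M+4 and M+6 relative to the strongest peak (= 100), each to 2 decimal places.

50.23 : 100.00 : 66.36 : 14.68

The 3 Ga atoms are independent, so intensities follow the terms of (0.6011 + 0.3989)^3.
P(M) = 0.6011^3 = 0.217190
P(M+2) = 3 × 0.6011^2 × 0.3989^1 = 0.432393
P(M+4) = 3 × 0.6011^1 × 0.3989^2 = 0.286943
P(M+6) = 0.3989^3 = 0.063473
The M+2 peak is largest (0.432393); scaling to 100 gives 50.23 : 100.00 : 66.36 : 14.68.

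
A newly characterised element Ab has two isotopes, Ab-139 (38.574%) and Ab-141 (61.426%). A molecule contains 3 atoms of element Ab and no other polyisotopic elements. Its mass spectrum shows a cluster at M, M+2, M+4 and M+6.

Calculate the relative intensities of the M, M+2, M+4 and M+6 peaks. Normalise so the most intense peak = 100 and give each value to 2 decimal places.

13.15 : 62.80 : 100.00 : 53.08

Each Ab atom is independently Ab-139 (p = 0.38574) or Ab-141 (q = 0.61426); the cluster is the binomial expansion (p + q)^3.
P(M) = 0.38574^3 = 0.057396
P(M+2) = 3 × 0.38574^2 × 0.61426^1 = 0.274197
P(M+4) = 3 × 0.38574^1 × 0.61426^2 = 0.436637
P(M+6) = 0.61426^3 = 0.231770
The M+4 peak is largest (0.436637); scaling to 100 gives 13.15 : 62.80 : 100.00 : 53.08.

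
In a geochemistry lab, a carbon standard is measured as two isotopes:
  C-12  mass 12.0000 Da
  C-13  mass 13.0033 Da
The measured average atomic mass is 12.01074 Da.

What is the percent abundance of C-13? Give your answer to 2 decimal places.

1.07%

Let x be the fractional abundance of C-12; then C-13 has abundance 1 − x.
12.0000·x + 13.0033·(1 − x) = 12.01074
(12.0000 − 13.0033)·x = 12.01074 − 13.0033
x = -0.99256 / -1.0033 = 0.98930 → 98.93% C-12, 1.07% C-13.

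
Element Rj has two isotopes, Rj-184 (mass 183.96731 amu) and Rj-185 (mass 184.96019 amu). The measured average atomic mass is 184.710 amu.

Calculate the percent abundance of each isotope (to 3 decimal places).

With x = fraction of Rj-184 (so Rj-185 is 1 − x):
183.96731·x + 184.96019·(1 − x) = 184.710
(183.96731 − 184.96019)·x = 184.710 − 184.96019
x = -0.25019 / -0.99288 = 0.25198 → 25.198% Rj-184, 74.802% Rj-185.

Rj-184: 25.198%, Rj-185: 74.802%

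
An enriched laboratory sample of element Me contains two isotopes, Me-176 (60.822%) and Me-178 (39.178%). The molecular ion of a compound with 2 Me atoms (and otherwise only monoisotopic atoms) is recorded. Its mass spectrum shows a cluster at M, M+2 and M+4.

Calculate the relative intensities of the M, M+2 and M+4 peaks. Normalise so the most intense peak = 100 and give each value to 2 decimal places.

Expanding (0.60822 + 0.39178)^2:
P(M) = 0.60822^2 = 0.369932
P(M+2) = 2 × 0.60822^1 × 0.39178^1 = 0.476577
P(M+4) = 0.39178^2 = 0.153492
The M+2 peak is largest (0.476577); scaling to 100 gives 77.62 : 100.00 : 32.21.

77.62 : 100.00 : 32.21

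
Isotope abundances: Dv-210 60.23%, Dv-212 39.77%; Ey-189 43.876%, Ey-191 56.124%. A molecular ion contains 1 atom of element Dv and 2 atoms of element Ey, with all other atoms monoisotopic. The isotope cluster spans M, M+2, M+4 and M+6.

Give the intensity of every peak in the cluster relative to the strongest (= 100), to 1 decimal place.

Element Dv pattern (n=1): 0.6023 : 0.3977
Element Ey pattern (n=2): 0.19251034 : 0.49249932 : 0.31499034
Convolve the two distributions (both contribute in 2-u steps):
  M: 0.6023×0.19251034 = 0.115949
  M+2: 0.6023×0.49249932 + 0.3977×0.19251034 = 0.373194
  M+4: 0.6023×0.31499034 + 0.3977×0.49249932 = 0.385586
  M+6: 0.3977×0.31499034 = 0.125272
Scale to base peak (0.385586) = 100: 30.1 : 96.8 : 100.0 : 32.5

30.1 : 96.8 : 100.0 : 32.5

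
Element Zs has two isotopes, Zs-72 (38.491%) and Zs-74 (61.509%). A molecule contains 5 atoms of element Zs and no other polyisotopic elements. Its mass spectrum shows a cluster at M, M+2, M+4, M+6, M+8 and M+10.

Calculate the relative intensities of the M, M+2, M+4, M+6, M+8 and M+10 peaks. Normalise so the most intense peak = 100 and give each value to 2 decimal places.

2.45 : 19.58 : 62.58 : 100.00 : 79.90 : 25.54

The 5 Zs atoms are independent, so intensities follow the terms of (0.38491 + 0.61509)^5.
P(M) = 0.38491^5 = 0.008449
P(M+2) = 5 × 0.38491^4 × 0.61509^1 = 0.067506
P(M+4) = 10 × 0.38491^3 × 0.61509^2 = 0.215752
P(M+6) = 10 × 0.38491^2 × 0.61509^3 = 0.344774
P(M+8) = 5 × 0.38491^1 × 0.61509^4 = 0.275476
P(M+10) = 0.61509^5 = 0.088043
The M+6 peak is largest (0.344774); scaling to 100 gives 2.45 : 19.58 : 62.58 : 100.00 : 79.90 : 25.54.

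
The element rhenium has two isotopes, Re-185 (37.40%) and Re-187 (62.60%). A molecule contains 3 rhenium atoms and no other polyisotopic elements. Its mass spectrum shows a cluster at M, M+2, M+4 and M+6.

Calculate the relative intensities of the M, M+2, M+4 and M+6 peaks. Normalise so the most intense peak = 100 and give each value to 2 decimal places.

11.90 : 59.74 : 100.00 : 55.79

The 3 Re atoms are independent, so intensities follow the terms of (0.3740 + 0.6260)^3.
P(M) = 0.3740^3 = 0.052314
P(M+2) = 3 × 0.3740^2 × 0.6260^1 = 0.262687
P(M+4) = 3 × 0.3740^1 × 0.6260^2 = 0.439685
P(M+6) = 0.6260^3 = 0.245314
The M+4 peak is largest (0.439685); scaling to 100 gives 11.90 : 59.74 : 100.00 : 55.79.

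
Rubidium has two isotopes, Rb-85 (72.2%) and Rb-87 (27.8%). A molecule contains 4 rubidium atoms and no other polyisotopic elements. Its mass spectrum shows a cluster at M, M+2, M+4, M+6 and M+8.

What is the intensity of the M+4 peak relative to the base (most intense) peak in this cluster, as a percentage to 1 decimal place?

57.8%

Binomial terms of (0.722 + 0.278)^4: M 0.2717, M+2 0.4185, M+4 0.2417, M+6 0.0620, M+8 0.0060 → M+2 is the base peak.
P(M+2) = C(4,1) × 0.722^3 × 0.278^1 = 4 × 0.37636705 × 0.2780 = 0.418520 (base)
P(M+4) = C(4,2) × 0.722^2 × 0.278^2 = 6 × 0.521284 × 0.077284 = 0.241721
Relative intensity = 0.241721 / 0.418520 × 100 = 57.8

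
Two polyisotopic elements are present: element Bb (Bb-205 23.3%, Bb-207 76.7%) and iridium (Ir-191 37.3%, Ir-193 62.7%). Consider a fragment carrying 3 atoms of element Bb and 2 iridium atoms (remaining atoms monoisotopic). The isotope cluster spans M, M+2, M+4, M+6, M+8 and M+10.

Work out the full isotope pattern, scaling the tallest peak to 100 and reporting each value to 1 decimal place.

Element Bb pattern (n=3): 0.01264934 : 0.12491899 : 0.41121401 : 0.45121766
Iridium pattern (n=2): 0.139129 : 0.467742 : 0.393129
Convolve the two distributions (both contribute in 2-u steps):
  M: 0.01264934×0.139129 = 0.001760
  M+2: 0.01264934×0.467742 + 0.12491899×0.139129 = 0.023296
  M+4: 0.01264934×0.393129 + 0.12491899×0.467742 + 0.41121401×0.139129 = 0.120614
  M+6: 0.12491899×0.393129 + 0.41121401×0.467742 + 0.45121766×0.139129 = 0.304229
  M+8: 0.41121401×0.393129 + 0.45121766×0.467742 = 0.372714
  M+10: 0.45121766×0.393129 = 0.177387
Scale to base peak (0.372714) = 100: 0.5 : 6.3 : 32.4 : 81.6 : 100.0 : 47.6

0.5 : 6.3 : 32.4 : 81.6 : 100.0 : 47.6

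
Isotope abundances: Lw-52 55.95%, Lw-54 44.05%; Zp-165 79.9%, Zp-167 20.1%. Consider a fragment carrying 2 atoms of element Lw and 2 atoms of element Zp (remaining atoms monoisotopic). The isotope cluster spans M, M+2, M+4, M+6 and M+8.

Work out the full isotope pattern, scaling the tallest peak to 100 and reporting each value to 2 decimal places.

48.13 : 100.00 : 71.01 : 19.81 : 1.89

Element Lw pattern (n=2): 0.31304025 : 0.4929195 : 0.19404025
Element Zp pattern (n=2): 0.638401 : 0.321198 : 0.040401
Convolve the two distributions (both contribute in 2-u steps):
  M: 0.31304025×0.638401 = 0.199845
  M+2: 0.31304025×0.321198 + 0.4929195×0.638401 = 0.415228
  M+4: 0.31304025×0.040401 + 0.4929195×0.321198 + 0.19404025×0.638401 = 0.294847
  M+6: 0.4929195×0.040401 + 0.19404025×0.321198 = 0.082240
  M+8: 0.19404025×0.040401 = 0.007839
Scale to base peak (0.415228) = 100: 48.13 : 100.00 : 71.01 : 19.81 : 1.89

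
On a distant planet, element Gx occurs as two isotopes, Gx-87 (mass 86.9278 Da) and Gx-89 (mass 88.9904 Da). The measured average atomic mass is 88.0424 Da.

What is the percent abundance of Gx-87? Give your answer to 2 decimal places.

Writing the weighted mean with unknown fraction x of Gx-87:
86.9278·x + 88.9904·(1 − x) = 88.0424
(86.9278 − 88.9904)·x = 88.0424 − 88.9904
x = -0.9480 / -2.0626 = 0.45961 → 45.96% Gx-87, 54.04% Gx-89.

45.96%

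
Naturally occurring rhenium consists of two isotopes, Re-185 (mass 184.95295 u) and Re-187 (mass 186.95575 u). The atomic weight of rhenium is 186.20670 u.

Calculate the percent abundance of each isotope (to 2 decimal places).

Re-185: 37.40%, Re-187: 62.60%

With x = fraction of Re-185 (so Re-187 is 1 − x):
184.95295·x + 186.95575·(1 − x) = 186.20670
(184.95295 − 186.95575)·x = 186.20670 − 186.95575
x = -0.74905 / -2.00280 = 0.37400 → 37.40% Re-185, 62.60% Re-187.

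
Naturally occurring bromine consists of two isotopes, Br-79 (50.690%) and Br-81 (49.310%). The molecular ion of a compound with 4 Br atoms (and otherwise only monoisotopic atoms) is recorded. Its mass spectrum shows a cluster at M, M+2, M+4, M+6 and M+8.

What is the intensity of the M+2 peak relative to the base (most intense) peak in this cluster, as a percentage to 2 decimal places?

68.53%

Term probabilities: M 0.0660, M+2 0.2569, M+4 0.3749, M+6 0.2431, M+8 0.0591. Base peak = M+4.
P(M+4) = C(4,2) × 0.50690^2 × 0.49310^2 = 6 × 0.25694761 × 0.24314761 = 0.374857 (base)
P(M+2) = C(4,1) × 0.50690^3 × 0.49310^1 = 4 × 0.13024674 × 0.4931 = 0.256899
Relative intensity = 0.256899 / 0.374857 × 100 = 68.53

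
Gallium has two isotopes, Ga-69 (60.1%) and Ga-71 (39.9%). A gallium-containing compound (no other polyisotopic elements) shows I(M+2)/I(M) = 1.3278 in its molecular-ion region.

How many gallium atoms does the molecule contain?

For n independent Ga atoms, I(M+2)/I(M) = n · (abundance Ga-71) / (abundance Ga-69) = n · 0.399/0.601.
n = 1.3278 × 0.601/0.399 = 2.00 ≈ 2

2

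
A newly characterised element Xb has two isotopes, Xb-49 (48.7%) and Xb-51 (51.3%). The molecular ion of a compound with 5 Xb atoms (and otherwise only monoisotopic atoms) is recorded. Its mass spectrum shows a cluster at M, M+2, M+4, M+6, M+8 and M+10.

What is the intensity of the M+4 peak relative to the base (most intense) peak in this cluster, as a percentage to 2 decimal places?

Term probabilities: M 0.0274, M+2 0.1443, M+4 0.3040, M+6 0.3202, M+8 0.1686, M+10 0.0355. Base peak = M+6.
P(M+6) = C(5,3) × 0.487^2 × 0.513^3 = 10 × 0.237169 × 0.1350057 = 0.320192 (base)
P(M+4) = C(5,2) × 0.487^3 × 0.513^2 = 10 × 0.1155013 × 0.263169 = 0.303964
Relative intensity = 0.303964 / 0.320192 × 100 = 94.93

94.93%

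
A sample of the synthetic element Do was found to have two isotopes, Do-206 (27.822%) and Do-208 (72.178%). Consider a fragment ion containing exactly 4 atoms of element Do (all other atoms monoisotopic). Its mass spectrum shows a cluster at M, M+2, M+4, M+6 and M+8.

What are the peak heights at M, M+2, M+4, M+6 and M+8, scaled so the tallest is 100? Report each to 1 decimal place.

1.4 : 14.9 : 57.8 : 100.0 : 64.9

Each Do atom is independently Do-206 (p = 0.27822) or Do-208 (q = 0.72178); the cluster is the binomial expansion (p + q)^4.
P(M) = 0.27822^4 = 0.005992
P(M+2) = 4 × 0.27822^3 × 0.72178^1 = 0.062177
P(M+4) = 6 × 0.27822^2 × 0.72178^2 = 0.241957
P(M+6) = 4 × 0.27822^1 × 0.72178^3 = 0.418469
P(M+8) = 0.72178^4 = 0.271406
The M+6 peak is largest (0.418469); scaling to 100 gives 1.4 : 14.9 : 57.8 : 100.0 : 64.9.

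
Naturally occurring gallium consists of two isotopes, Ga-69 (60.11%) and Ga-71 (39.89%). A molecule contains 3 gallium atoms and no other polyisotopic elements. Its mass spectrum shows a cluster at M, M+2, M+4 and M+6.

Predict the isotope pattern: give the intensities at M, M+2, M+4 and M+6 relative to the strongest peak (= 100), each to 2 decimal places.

50.23 : 100.00 : 66.36 : 14.68

Each Ga atom is independently Ga-69 (p = 0.6011) or Ga-71 (q = 0.3989); the cluster is the binomial expansion (p + q)^3.
P(M) = 0.6011^3 = 0.217190
P(M+2) = 3 × 0.6011^2 × 0.3989^1 = 0.432393
P(M+4) = 3 × 0.6011^1 × 0.3989^2 = 0.286943
P(M+6) = 0.3989^3 = 0.063473
The M+2 peak is largest (0.432393); scaling to 100 gives 50.23 : 100.00 : 66.36 : 14.68.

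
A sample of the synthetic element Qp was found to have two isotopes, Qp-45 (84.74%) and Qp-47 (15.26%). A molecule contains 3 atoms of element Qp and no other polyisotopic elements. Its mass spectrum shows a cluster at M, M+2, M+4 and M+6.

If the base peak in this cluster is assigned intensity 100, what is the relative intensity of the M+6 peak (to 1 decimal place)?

(0.8474 + 0.1526)^3 gives M 0.6085, M+2 0.3287, M+4 0.0592, M+6 0.0036; the largest is M.
P(M) = C(3,0) × 0.8474^3 × 0.1526^0 = 1 × 0.60850672 × 1.0000 = 0.608507 (base)
P(M+6) = C(3,3) × 0.8474^0 × 0.1526^3 = 1 × 1.0000 × 0.00355356 = 0.003554
Relative intensity = 0.003554 / 0.608507 × 100 = 0.6

0.6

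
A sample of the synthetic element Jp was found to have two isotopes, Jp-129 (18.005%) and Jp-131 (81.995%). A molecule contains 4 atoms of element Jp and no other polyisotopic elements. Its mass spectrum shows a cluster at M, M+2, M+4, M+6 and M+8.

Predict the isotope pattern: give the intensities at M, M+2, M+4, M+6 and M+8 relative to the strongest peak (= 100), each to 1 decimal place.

Each Jp atom is independently Jp-129 (p = 0.18005) or Jp-131 (q = 0.81995); the cluster is the binomial expansion (p + q)^4.
P(M) = 0.18005^4 = 0.001051
P(M+2) = 4 × 0.18005^3 × 0.81995^1 = 0.019144
P(M+4) = 6 × 0.18005^2 × 0.81995^2 = 0.130771
P(M+6) = 4 × 0.18005^1 × 0.81995^3 = 0.397023
P(M+8) = 0.81995^4 = 0.452011
The M+8 peak is largest (0.452011); scaling to 100 gives 0.2 : 4.2 : 28.9 : 87.8 : 100.0.

0.2 : 4.2 : 28.9 : 87.8 : 100.0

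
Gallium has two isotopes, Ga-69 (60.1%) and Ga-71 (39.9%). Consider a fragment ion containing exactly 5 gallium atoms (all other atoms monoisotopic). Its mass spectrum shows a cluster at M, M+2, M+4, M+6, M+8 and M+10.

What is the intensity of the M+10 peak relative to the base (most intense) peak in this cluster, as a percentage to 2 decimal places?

2.93%

Term probabilities: M 0.0784, M+2 0.2603, M+4 0.3456, M+6 0.2294, M+8 0.0762, M+10 0.0101. Base peak = M+4.
P(M+4) = C(5,2) × 0.601^3 × 0.399^2 = 10 × 0.2170818 × 0.159201 = 0.345596 (base)
P(M+10) = C(5,5) × 0.601^0 × 0.399^5 = 1 × 1.0000 × 0.01011264 = 0.010113
Relative intensity = 0.010113 / 0.345596 × 100 = 2.93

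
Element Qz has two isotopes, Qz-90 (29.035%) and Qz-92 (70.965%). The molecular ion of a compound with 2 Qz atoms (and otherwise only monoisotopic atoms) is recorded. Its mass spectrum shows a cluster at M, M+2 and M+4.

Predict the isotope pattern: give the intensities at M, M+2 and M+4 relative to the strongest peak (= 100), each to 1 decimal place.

16.7 : 81.8 : 100.0

Expanding (0.29035 + 0.70965)^2:
P(M) = 0.29035^2 = 0.084303
P(M+2) = 2 × 0.29035^1 × 0.70965^1 = 0.412094
P(M+4) = 0.70965^2 = 0.503603
The M+4 peak is largest (0.503603); scaling to 100 gives 16.7 : 81.8 : 100.0.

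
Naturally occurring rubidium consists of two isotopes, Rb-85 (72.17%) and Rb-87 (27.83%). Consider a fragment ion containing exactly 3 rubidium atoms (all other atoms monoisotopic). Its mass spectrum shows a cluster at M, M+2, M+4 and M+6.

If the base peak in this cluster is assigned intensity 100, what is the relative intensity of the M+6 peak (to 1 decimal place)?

Term probabilities: M 0.3759, M+2 0.4349, M+4 0.1677, M+6 0.0216. Base peak = M+2.
P(M+2) = C(3,1) × 0.7217^2 × 0.2783^1 = 3 × 0.52085089 × 0.2783 = 0.434858 (base)
P(M+6) = C(3,3) × 0.7217^0 × 0.2783^3 = 1 × 1.0000 × 0.02155458 = 0.021555
Relative intensity = 0.021555 / 0.434858 × 100 = 5.0

5.0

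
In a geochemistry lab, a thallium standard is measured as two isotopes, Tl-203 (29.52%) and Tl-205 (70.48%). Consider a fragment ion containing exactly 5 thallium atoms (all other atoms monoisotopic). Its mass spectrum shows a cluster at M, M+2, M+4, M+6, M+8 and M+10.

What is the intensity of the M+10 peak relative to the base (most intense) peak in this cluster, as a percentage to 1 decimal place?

47.8%

(0.2952 + 0.7048)^5 gives M 0.0022, M+2 0.0268, M+4 0.1278, M+6 0.3051, M+8 0.3642, M+10 0.1739; the largest is M+8.
P(M+8) = C(5,4) × 0.2952^1 × 0.7048^4 = 5 × 0.2952 × 0.24675365 = 0.364208 (base)
P(M+10) = C(5,5) × 0.2952^0 × 0.7048^5 = 1 × 1.0000 × 0.17391197 = 0.173912
Relative intensity = 0.173912 / 0.364208 × 100 = 47.8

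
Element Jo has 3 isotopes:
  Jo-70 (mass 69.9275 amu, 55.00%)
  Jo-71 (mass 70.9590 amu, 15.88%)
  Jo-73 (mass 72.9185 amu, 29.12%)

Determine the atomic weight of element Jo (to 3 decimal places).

70.962 amu

Ar = Σ fᵢ·mᵢ = 0.5500 × 69.9275 + 0.1588 × 70.9590 + 0.2912 × 72.9185
= 38.46013 + 11.26829 + 21.23387 = 70.96229 amu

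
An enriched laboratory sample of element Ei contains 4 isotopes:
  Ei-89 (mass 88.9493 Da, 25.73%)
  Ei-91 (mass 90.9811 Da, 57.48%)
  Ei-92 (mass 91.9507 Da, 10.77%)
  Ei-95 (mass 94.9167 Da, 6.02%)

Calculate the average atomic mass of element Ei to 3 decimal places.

Average mass = Σ (abundance × isotope mass) = 0.2573 × 88.9493 + 0.5748 × 90.9811 + 0.1077 × 91.9507 + 0.0602 × 94.9167
= 22.88665 + 52.29594 + 9.90309 + 5.71399 = 90.79967 Da

90.800 Da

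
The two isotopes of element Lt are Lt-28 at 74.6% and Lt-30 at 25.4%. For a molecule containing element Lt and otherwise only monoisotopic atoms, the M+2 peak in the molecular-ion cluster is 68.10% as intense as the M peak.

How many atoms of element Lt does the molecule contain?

For n independent Lt atoms, I(M+2)/I(M) = n · (abundance Lt-30) / (abundance Lt-28) = n · 0.254/0.746.
n = 0.6810 × 0.746/0.254 = 2.00 ≈ 2

2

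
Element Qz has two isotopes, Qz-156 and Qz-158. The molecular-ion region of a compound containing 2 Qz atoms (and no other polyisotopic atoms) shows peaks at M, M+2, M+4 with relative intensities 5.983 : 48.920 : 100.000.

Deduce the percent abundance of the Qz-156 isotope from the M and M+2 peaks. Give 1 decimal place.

Write p for the Qz-156 fraction. I(M+2)/I(M) = [C(2,1)·p^1·(1−p)] / p^2 = 2·(1−p)/p = 48.920/5.983 = 8.1765
(1−p)/p = 8.1765/2 = 4.0883  ⇒  p = 1/(1 + 4.0883) = 0.1965
Qz-156: 19.7%, Qz-158: 80.3%.

19.7%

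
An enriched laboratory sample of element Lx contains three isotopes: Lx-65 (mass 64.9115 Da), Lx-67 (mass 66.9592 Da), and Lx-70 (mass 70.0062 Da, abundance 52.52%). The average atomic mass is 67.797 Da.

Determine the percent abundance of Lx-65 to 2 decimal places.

37.24%

Let x and y be the fractions of Lx-65 and Lx-67. Then x + y = 1 − 0.5252 = 0.4748 and 64.9115x + 66.9592y = 67.797 − 0.5252×70.0062 = 31.02974376.
Substituting: 64.9115x + 66.9592(0.4748 − x) = 31.02974376
(64.9115 − 66.9592)x = -0.7624844  ⇒  x = 0.37236, y = 0.10244
Lx-65: 37.24%, Lx-67: 10.24%.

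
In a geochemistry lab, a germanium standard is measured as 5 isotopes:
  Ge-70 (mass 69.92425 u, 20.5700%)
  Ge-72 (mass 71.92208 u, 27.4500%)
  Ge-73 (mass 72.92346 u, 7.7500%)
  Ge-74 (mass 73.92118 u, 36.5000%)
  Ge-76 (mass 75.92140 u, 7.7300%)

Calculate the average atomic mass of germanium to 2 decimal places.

72.63 u

Average mass = Σ (abundance × isotope mass) = 0.205700 × 69.92425 + 0.274500 × 71.92208 + 0.077500 × 72.92346 + 0.365000 × 73.92118 + 0.077300 × 75.92140
= 14.383418 + 19.742611 + 5.651568 + 26.981231 + 5.868724 = 72.627552 u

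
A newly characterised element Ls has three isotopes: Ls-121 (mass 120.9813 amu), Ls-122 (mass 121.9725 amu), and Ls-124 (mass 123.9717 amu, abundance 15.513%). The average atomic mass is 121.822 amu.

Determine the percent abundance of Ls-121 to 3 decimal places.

46.473%

Let x and y be the fractions of Ls-121 and Ls-122. Then x + y = 1 − 0.15513 = 0.84487 and 120.9813x + 121.9725y = 121.822 − 0.15513×123.9717 = 102.590270179.
Substituting: 120.9813x + 121.9725(0.84487 − x) = 102.590270179
(120.9813 − 121.9725)x = -0.460635896  ⇒  x = 0.46473, y = 0.38014
Ls-121: 46.473%, Ls-122: 38.014%.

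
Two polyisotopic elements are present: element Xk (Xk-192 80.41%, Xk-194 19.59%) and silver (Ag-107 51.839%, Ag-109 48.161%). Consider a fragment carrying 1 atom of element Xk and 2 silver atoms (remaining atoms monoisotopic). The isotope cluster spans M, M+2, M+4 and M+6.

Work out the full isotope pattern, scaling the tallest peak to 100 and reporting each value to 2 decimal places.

47.58 : 100.00 : 62.61 : 10.01

Element Xk pattern (n=1): 0.8041 : 0.1959
Silver pattern (n=2): 0.26872819 : 0.49932362 : 0.23194819
Convolve the two distributions (both contribute in 2-u steps):
  M: 0.8041×0.26872819 = 0.216084
  M+2: 0.8041×0.49932362 + 0.1959×0.26872819 = 0.454150
  M+4: 0.8041×0.23194819 + 0.1959×0.49932362 = 0.284327
  M+6: 0.1959×0.23194819 = 0.045439
Scale to base peak (0.454150) = 100: 47.58 : 100.00 : 62.61 : 10.01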